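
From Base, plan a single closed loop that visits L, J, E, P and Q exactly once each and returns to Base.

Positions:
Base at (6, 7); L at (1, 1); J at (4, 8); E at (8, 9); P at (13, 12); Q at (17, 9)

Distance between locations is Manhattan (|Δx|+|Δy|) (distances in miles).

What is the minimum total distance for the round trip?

54 miles — the shortest possible round trip.

There are 60 distinct closed tours to check (reversals are equivalent).
Base → L → J → E → P → Q → Base: 11+10+5+8+7+13 = 54
Base → L → J → E → Q → P → Base: 11+10+5+9+7+12 = 54
Base → L → J → P → E → Q → Base: 11+10+13+8+9+13 = 64
Base → L → J → P → Q → E → Base: 11+10+13+7+9+4 = 54
Base → L → J → Q → E → P → Base: 11+10+14+9+8+12 = 64
Base → L → J → Q → P → E → Base: 11+10+14+7+8+4 = 54
Base → L → E → J → P → Q → Base: 11+15+5+13+7+13 = 64
Base → L → E → J → Q → P → Base: 11+15+5+14+7+12 = 64
Base → L → E → P → J → Q → Base: 11+15+8+13+14+13 = 74
Base → L → E → P → Q → J → Base: 11+15+8+7+14+3 = 58
Base → L → E → Q → J → P → Base: 11+15+9+14+13+12 = 74
Base → L → E → Q → P → J → Base: 11+15+9+7+13+3 = 58
Base → L → P → J → E → Q → Base: 11+23+13+5+9+13 = 74
Base → L → P → J → Q → E → Base: 11+23+13+14+9+4 = 74
… (46 more)
The minimum is 54.
One optimal route: Base → L → J → E → P → Q → Base (or its reverse).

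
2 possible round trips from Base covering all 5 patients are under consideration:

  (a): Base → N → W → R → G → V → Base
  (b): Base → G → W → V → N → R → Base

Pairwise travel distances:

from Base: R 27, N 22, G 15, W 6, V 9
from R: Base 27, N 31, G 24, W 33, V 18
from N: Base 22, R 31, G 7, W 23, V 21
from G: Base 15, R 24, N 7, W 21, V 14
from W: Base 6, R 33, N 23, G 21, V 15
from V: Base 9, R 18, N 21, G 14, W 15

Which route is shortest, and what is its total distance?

Shortest is (a), total 125.

(a): 22 + 23 + 33 + 24 + 14 + 9 = 125
(b): 15 + 21 + 15 + 21 + 31 + 27 = 130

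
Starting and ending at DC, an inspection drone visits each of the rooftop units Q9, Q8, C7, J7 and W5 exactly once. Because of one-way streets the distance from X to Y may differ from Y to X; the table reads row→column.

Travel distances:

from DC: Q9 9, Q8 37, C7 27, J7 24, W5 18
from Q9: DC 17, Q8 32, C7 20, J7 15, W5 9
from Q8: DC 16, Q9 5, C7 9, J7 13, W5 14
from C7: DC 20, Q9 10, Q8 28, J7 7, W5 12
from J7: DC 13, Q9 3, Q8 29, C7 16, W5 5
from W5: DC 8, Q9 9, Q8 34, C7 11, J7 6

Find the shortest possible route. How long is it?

70 — the shortest possible round trip.

DC → Q9 → Q8 → C7 → J7 → W5 → DC: 9+32+9+7+5+8 = 70
DC → Q9 → Q8 → C7 → W5 → J7 → DC: 9+32+9+12+6+13 = 81
DC → Q9 → Q8 → J7 → C7 → W5 → DC: 9+32+13+16+12+8 = 90
DC → Q9 → Q8 → J7 → W5 → C7 → DC: 9+32+13+5+11+20 = 90
DC → Q9 → Q8 → W5 → C7 → J7 → DC: 9+32+14+11+7+13 = 86
DC → Q9 → Q8 → W5 → J7 → C7 → DC: 9+32+14+6+16+20 = 97
DC → Q9 → C7 → Q8 → J7 → W5 → DC: 9+20+28+13+5+8 = 83
DC → Q9 → C7 → Q8 → W5 → J7 → DC: 9+20+28+14+6+13 = 90
DC → Q9 → C7 → J7 → Q8 → W5 → DC: 9+20+7+29+14+8 = 87
DC → Q9 → C7 → J7 → W5 → Q8 → DC: 9+20+7+5+34+16 = 91
DC → Q9 → C7 → W5 → Q8 → J7 → DC: 9+20+12+34+13+13 = 101
DC → Q9 → C7 → W5 → J7 → Q8 → DC: 9+20+12+6+29+16 = 92
DC → Q9 → J7 → Q8 → C7 → W5 → DC: 9+15+29+9+12+8 = 82
DC → Q9 → J7 → Q8 → W5 → C7 → DC: 9+15+29+14+11+20 = 98
… (106 more)
The minimum is 70.
One optimal route: DC → Q9 → Q8 → C7 → J7 → W5 → DC.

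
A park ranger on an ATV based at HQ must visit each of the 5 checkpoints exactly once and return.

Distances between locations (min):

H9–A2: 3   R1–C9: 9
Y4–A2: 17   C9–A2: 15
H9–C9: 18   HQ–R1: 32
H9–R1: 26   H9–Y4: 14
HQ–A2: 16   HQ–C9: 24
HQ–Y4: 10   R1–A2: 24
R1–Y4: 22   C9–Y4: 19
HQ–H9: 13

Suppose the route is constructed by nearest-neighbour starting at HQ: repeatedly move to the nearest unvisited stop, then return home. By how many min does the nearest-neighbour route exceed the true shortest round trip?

Excess over optimum: 11 min.

From HQ: Y4=10, H9=13, A2=16, C9=24, R1=32 → choose Y4 (10).
From Y4: H9=14, A2=17, C9=19, R1=22 → choose H9 (14).
From H9: A2=3, C9=18, R1=26 → choose A2 (3).
From A2: C9=15, R1=24 → choose C9 (15).
From C9: R1=9 → choose R1 (9).
NN route HQ → Y4 → H9 → A2 → C9 → R1 → HQ costs 83.
Optimal: HQ → H9 → A2 → C9 → R1 → Y4 → HQ costs 72 (by enumerating all 60 distinct tours).
Excess = 83 − 72 = 11.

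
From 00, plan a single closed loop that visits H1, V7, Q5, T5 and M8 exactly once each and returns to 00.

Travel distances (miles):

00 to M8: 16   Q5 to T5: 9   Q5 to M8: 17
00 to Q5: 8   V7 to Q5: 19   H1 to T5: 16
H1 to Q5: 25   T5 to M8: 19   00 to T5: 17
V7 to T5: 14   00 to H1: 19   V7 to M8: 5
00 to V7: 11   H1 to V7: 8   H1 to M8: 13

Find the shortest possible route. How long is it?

Minimum total distance: 62 miles.

With 5 stops there are 5!/2 = 60 distinct round trips (a route and its reverse cost the same).
00 → H1 → V7 → Q5 → T5 → M8 → 00: 19+8+19+9+19+16 = 90
00 → H1 → V7 → Q5 → M8 → T5 → 00: 19+8+19+17+19+17 = 99
00 → H1 → V7 → T5 → Q5 → M8 → 00: 19+8+14+9+17+16 = 83
00 → H1 → V7 → T5 → M8 → Q5 → 00: 19+8+14+19+17+8 = 85
00 → H1 → V7 → M8 → Q5 → T5 → 00: 19+8+5+17+9+17 = 75
00 → H1 → V7 → M8 → T5 → Q5 → 00: 19+8+5+19+9+8 = 68
00 → H1 → Q5 → V7 → T5 → M8 → 00: 19+25+19+14+19+16 = 112
00 → H1 → Q5 → V7 → M8 → T5 → 00: 19+25+19+5+19+17 = 104
00 → H1 → Q5 → T5 → V7 → M8 → 00: 19+25+9+14+5+16 = 88
00 → H1 → Q5 → T5 → M8 → V7 → 00: 19+25+9+19+5+11 = 88
00 → H1 → Q5 → M8 → V7 → T5 → 00: 19+25+17+5+14+17 = 97
00 → H1 → Q5 → M8 → T5 → V7 → 00: 19+25+17+19+14+11 = 105
00 → H1 → T5 → V7 → Q5 → M8 → 00: 19+16+14+19+17+16 = 101
00 → H1 → T5 → V7 → M8 → Q5 → 00: 19+16+14+5+17+8 = 79
… (46 more)
00 → V7 → M8 → H1 → T5 → Q5 → 00: 11+5+13+16+9+8 = 62  ← best
The minimum is 62.
One optimal route: 00 → V7 → M8 → H1 → T5 → Q5 → 00 (or its reverse).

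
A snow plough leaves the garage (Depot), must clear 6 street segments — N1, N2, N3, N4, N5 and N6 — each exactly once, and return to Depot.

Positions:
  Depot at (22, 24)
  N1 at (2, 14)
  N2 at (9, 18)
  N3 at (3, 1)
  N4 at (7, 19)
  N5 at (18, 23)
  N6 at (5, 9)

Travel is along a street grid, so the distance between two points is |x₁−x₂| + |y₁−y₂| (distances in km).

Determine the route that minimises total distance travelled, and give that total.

Depot - N1 - N2 - N3 - N4 - N5 - N6 - Depot: 30+11+23+22+15+27+32 = 160
Depot - N1 - N2 - N3 - N4 - N6 - N5 - Depot: 30+11+23+22+12+27+5 = 130
Depot - N1 - N2 - N3 - N5 - N4 - N6 - Depot: 30+11+23+37+15+12+32 = 160
Depot - N1 - N2 - N3 - N5 - N6 - N4 - Depot: 30+11+23+37+27+12+20 = 160
Depot - N1 - N2 - N3 - N6 - N4 - N5 - Depot: 30+11+23+10+12+15+5 = 106
Depot - N1 - N2 - N3 - N6 - N5 - N4 - Depot: 30+11+23+10+27+15+20 = 136
Depot - N1 - N2 - N4 - N3 - N5 - N6 - Depot: 30+11+3+22+37+27+32 = 162
Depot - N1 - N2 - N4 - N3 - N6 - N5 - Depot: 30+11+3+22+10+27+5 = 108
… (352 more)
Depot - N2 - N1 - N3 - N6 - N4 - N5 - Depot: 19+11+14+10+12+15+5 = 86  ← best
The minimum is 86.
One optimal route: Depot → N2 → N1 → N3 → N6 → N4 → N5 → Depot (or its reverse).

Shortest round trip = 86 km.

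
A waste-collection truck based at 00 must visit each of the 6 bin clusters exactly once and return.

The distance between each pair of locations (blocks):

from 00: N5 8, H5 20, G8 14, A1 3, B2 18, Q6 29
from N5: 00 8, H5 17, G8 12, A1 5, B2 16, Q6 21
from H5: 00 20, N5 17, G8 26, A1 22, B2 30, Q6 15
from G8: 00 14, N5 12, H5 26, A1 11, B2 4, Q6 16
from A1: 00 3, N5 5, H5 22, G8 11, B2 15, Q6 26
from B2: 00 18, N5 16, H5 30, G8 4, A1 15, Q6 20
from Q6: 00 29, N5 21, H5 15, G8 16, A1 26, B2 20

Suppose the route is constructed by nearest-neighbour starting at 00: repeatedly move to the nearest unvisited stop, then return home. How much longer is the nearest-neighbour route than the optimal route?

From 00: A1=3, N5=8, G8=14, B2=18, H5=20, Q6=29 → choose A1 (3).
From A1: N5=5, G8=11, B2=15, H5=22, Q6=26 → choose N5 (5).
From N5: G8=12, B2=16, H5=17, Q6=21 → choose G8 (12).
From G8: B2=4, Q6=16, H5=26 → choose B2 (4).
From B2: Q6=20, H5=30 → choose Q6 (20).
From Q6: H5=15 → choose H5 (15).
NN route 00 → A1 → N5 → G8 → B2 → Q6 → H5 → 00 costs 79.
Optimal: 00 → N5 → H5 → Q6 → G8 → B2 → A1 → 00 costs 78 (by enumerating all 360 distinct tours).
Excess = 79 − 78 = 1.

The nearest-neighbour route is 1 blocks longer than optimal.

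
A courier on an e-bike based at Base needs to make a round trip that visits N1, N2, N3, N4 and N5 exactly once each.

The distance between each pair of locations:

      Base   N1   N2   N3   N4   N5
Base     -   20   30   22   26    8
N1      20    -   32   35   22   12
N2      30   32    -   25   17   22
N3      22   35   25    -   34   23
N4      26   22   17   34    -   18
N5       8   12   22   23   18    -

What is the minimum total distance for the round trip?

106 — the shortest possible round trip.

There are 60 distinct closed tours to check (reversals are equivalent).
Base→N1→N2→N3→N4→N5→Base: 20+32+25+34+18+8 = 137
Base→N1→N2→N3→N5→N4→Base: 20+32+25+23+18+26 = 144
Base→N1→N2→N4→N3→N5→Base: 20+32+17+34+23+8 = 134
Base→N1→N2→N4→N5→N3→Base: 20+32+17+18+23+22 = 132
Base→N1→N2→N5→N3→N4→Base: 20+32+22+23+34+26 = 157
Base→N1→N2→N5→N4→N3→Base: 20+32+22+18+34+22 = 148
Base→N1→N3→N2→N4→N5→Base: 20+35+25+17+18+8 = 123
Base→N1→N3→N2→N5→N4→Base: 20+35+25+22+18+26 = 146
Base→N1→N3→N4→N2→N5→Base: 20+35+34+17+22+8 = 136
Base→N1→N3→N4→N5→N2→Base: 20+35+34+18+22+30 = 159
Base→N1→N3→N5→N2→N4→Base: 20+35+23+22+17+26 = 143
Base→N1→N3→N5→N4→N2→Base: 20+35+23+18+17+30 = 143
Base→N1→N4→N2→N3→N5→Base: 20+22+17+25+23+8 = 115
Base→N1→N4→N2→N5→N3→Base: 20+22+17+22+23+22 = 126
… (46 more)
Base→N3→N2→N4→N1→N5→Base: 22+25+17+22+12+8 = 106  ← best
The minimum is 106.
One optimal route: Base → N3 → N2 → N4 → N1 → N5 → Base (or its reverse).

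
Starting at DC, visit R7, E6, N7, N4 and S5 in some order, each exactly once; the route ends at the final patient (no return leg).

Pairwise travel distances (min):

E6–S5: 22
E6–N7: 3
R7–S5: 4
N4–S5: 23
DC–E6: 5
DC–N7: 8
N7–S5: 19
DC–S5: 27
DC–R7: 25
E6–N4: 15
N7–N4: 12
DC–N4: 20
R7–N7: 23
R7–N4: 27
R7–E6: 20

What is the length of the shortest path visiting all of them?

Shortest open route: 47 min.

There are 5! = 120 possible orderings.
DC→R7→E6→N7→N4→S5: 25+20+3+12+23 = 83
DC→R7→E6→N7→S5→N4: 25+20+3+19+23 = 90
DC→R7→E6→N4→N7→S5: 25+20+15+12+19 = 91
DC→R7→E6→N4→S5→N7: 25+20+15+23+19 = 102
DC→R7→E6→S5→N7→N4: 25+20+22+19+12 = 98
DC→R7→E6→S5→N4→N7: 25+20+22+23+12 = 102
DC→R7→N7→E6→N4→S5: 25+23+3+15+23 = 89
DC→R7→N7→E6→S5→N4: 25+23+3+22+23 = 96
DC→R7→N7→N4→E6→S5: 25+23+12+15+22 = 97
DC→R7→N7→N4→S5→E6: 25+23+12+23+22 = 105
DC→R7→N7→S5→E6→N4: 25+23+19+22+15 = 104
DC→R7→N7→S5→N4→E6: 25+23+19+23+15 = 105
DC→R7→N4→E6→N7→S5: 25+27+15+3+19 = 89
DC→R7→N4→E6→S5→N7: 25+27+15+22+19 = 108
… (106 more)
DC→E6→N7→N4→S5→R7: 5+3+12+23+4 = 47  ← best
The minimum is 47.
One shortest path: DC → E6 → N7 → N4 → S5 → R7.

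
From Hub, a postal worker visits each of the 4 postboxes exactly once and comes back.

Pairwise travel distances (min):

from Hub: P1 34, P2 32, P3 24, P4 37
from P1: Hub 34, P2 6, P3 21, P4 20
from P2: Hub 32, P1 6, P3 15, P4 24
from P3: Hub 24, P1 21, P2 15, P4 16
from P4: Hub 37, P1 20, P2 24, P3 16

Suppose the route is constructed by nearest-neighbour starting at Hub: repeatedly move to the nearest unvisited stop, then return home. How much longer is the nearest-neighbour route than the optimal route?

Excess over optimum: 4 min.

From Hub: P3=24, P2=32, P1=34, P4=37 → choose P3 (24).
From P3: P2=15, P4=16, P1=21 → choose P2 (15).
From P2: P1=6, P4=24 → choose P1 (6).
From P1: P4=20 → choose P4 (20).
NN route Hub → P3 → P2 → P1 → P4 → Hub costs 102.
Optimal: Hub → P2 → P1 → P4 → P3 → Hub costs 98 (by enumerating all 12 distinct tours).
Excess = 102 − 98 = 4.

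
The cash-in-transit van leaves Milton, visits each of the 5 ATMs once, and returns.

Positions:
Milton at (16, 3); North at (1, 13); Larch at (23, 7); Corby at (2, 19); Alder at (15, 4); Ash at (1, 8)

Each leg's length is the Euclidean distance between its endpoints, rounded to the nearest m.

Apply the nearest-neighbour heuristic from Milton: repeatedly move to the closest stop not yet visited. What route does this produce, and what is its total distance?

Milton → [Alder:1 / Larch:8 / Ash:16 / North:18 / Corby:21] → Alder (1)
Alder → [Larch:9 / Ash:15 / North:17 / Corby:20] → Larch (9)
Larch → [Ash:22 / North:23 / Corby:24] → Ash (22)
Ash → [North:5 / Corby:11] → North (5)
North → [Corby:6] → Corby (6)
Return Corby→Milton: 21.
Total = 1 + 9 + 22 + 5 + 6 + 21 = 64.

Nearest-neighbour total = 64 m; route Milton → Alder → Larch → Ash → North → Corby → Milton.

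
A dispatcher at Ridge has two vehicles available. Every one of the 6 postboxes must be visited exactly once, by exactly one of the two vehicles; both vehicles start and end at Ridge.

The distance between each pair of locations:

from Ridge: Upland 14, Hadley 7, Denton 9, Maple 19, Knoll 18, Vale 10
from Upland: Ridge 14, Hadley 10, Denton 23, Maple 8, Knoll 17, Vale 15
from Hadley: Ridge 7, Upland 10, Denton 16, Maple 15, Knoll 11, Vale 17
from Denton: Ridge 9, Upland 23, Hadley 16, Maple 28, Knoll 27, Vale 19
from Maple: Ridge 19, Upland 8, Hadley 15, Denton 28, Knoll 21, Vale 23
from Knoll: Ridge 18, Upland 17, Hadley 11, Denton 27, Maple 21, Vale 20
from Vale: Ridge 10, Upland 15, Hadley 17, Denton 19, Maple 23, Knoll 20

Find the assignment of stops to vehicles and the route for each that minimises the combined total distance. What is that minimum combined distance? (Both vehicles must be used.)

There are 2^5 − 1 = 31 ways to divide the 6 stops into two non-empty groups. For each, the best each vehicle can do is its own shortest tour through its group:
  {Upland} + {Hadley, Denton, Maple, Knoll, Vale}: 28 + 90 = 118
  {Hadley} + {Upland, Denton, Maple, Knoll, Vale}: 14 + 90 = 104
  {Upland, Hadley} + {Denton, Maple, Knoll, Vale}: 31 + 88 = 119
  {Denton} + {Upland, Hadley, Maple, Knoll, Vale}: 18 + 72 = 90
  {Upland, Denton} + {Hadley, Maple, Knoll, Vale}: 46 + 72 = 118
  {Hadley, Denton} + {Upland, Maple, Knoll, Vale}: 32 + 72 = 104
  … (31 splits in total)
Best: vehicle 1 Ridge → Denton → Ridge = 18; vehicle 2 Ridge → Hadley → Knoll → Maple → Upland → Vale → Ridge = 72; combined 90.

90 — the smallest possible combined total.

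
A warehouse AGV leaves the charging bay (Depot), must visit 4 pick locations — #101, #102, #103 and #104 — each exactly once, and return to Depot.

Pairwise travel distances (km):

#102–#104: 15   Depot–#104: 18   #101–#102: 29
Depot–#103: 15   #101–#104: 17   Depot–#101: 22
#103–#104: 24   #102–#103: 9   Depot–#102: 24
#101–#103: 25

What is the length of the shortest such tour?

With 4 stops there are 4!/2 = 12 distinct round trips (a route and its reverse cost the same).
Depot - #101 - #102 - #103 - #104 - Depot: 22+29+9+24+18 = 102
Depot - #101 - #102 - #104 - #103 - Depot: 22+29+15+24+15 = 105
Depot - #101 - #103 - #102 - #104 - Depot: 22+25+9+15+18 = 89
Depot - #101 - #103 - #104 - #102 - Depot: 22+25+24+15+24 = 110
Depot - #101 - #104 - #102 - #103 - Depot: 22+17+15+9+15 = 78
Depot - #101 - #104 - #103 - #102 - Depot: 22+17+24+9+24 = 96
Depot - #102 - #101 - #103 - #104 - Depot: 24+29+25+24+18 = 120
Depot - #102 - #101 - #104 - #103 - Depot: 24+29+17+24+15 = 109
Depot - #102 - #103 - #101 - #104 - Depot: 24+9+25+17+18 = 93
Depot - #102 - #104 - #101 - #103 - Depot: 24+15+17+25+15 = 96
Depot - #103 - #101 - #102 - #104 - Depot: 15+25+29+15+18 = 102
Depot - #103 - #102 - #101 - #104 - Depot: 15+9+29+17+18 = 88
The minimum is 78.
One optimal route: Depot → #101 → #104 → #102 → #103 → Depot (or its reverse).

Minimum total distance: 78 km.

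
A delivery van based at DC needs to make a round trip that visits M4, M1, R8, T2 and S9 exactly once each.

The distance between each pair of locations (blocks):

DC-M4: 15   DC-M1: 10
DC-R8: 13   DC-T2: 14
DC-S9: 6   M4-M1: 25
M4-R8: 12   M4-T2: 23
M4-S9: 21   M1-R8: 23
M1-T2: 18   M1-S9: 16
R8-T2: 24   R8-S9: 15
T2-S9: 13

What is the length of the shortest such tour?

83 blocks — the shortest possible round trip.

With 5 stops there are 5!/2 = 60 distinct round trips (a route and its reverse cost the same).
DC→M4→M1→R8→T2→S9→DC: 15+25+23+24+13+6 = 106
DC→M4→M1→R8→S9→T2→DC: 15+25+23+15+13+14 = 105
DC→M4→M1→T2→R8→S9→DC: 15+25+18+24+15+6 = 103
DC→M4→M1→T2→S9→R8→DC: 15+25+18+13+15+13 = 99
DC→M4→M1→S9→R8→T2→DC: 15+25+16+15+24+14 = 109
DC→M4→M1→S9→T2→R8→DC: 15+25+16+13+24+13 = 106
DC→M4→R8→M1→T2→S9→DC: 15+12+23+18+13+6 = 87
DC→M4→R8→M1→S9→T2→DC: 15+12+23+16+13+14 = 93
DC→M4→R8→T2→M1→S9→DC: 15+12+24+18+16+6 = 91
DC→M4→R8→T2→S9→M1→DC: 15+12+24+13+16+10 = 90
DC→M4→R8→S9→M1→T2→DC: 15+12+15+16+18+14 = 90
DC→M4→R8→S9→T2→M1→DC: 15+12+15+13+18+10 = 83
DC→M4→T2→M1→R8→S9→DC: 15+23+18+23+15+6 = 100
DC→M4→T2→M1→S9→R8→DC: 15+23+18+16+15+13 = 100
… (46 more)
The minimum is 83.
One optimal route: DC → M4 → R8 → S9 → T2 → M1 → DC (or its reverse).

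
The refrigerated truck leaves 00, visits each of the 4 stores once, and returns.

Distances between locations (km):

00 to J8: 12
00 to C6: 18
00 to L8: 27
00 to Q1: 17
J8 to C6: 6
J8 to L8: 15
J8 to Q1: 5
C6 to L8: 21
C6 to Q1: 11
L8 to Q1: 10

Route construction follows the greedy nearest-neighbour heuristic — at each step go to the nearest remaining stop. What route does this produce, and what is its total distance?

From 00: distances to unvisited — J8=12, Q1=17, C6=18, L8=27. Nearest is J8 (12).
From J8: distances to unvisited — Q1=5, C6=6, L8=15. Nearest is Q1 (5).
From Q1: distances to unvisited — L8=10, C6=11. Nearest is L8 (10).
From L8: distances to unvisited — C6=21. Nearest is C6 (21).
Return C6→00: 18.
Total = 12 + 5 + 10 + 21 + 18 = 66.

Total distance 66 km via the nearest-neighbour route 00 → J8 → Q1 → L8 → C6 → 00.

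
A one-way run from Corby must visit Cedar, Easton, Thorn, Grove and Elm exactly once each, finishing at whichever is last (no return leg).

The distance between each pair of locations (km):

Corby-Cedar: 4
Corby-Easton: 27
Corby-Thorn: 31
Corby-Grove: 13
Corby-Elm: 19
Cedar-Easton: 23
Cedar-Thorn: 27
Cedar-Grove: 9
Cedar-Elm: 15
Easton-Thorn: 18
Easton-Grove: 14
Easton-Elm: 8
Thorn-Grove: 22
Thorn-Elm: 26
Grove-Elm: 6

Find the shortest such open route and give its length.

There are 5! = 120 possible orderings.
Corby → Cedar → Easton → Thorn → Grove → Elm: 4+23+18+22+6 = 73
Corby → Cedar → Easton → Thorn → Elm → Grove: 4+23+18+26+6 = 77
Corby → Cedar → Easton → Grove → Thorn → Elm: 4+23+14+22+26 = 89
Corby → Cedar → Easton → Grove → Elm → Thorn: 4+23+14+6+26 = 73
Corby → Cedar → Easton → Elm → Thorn → Grove: 4+23+8+26+22 = 83
Corby → Cedar → Easton → Elm → Grove → Thorn: 4+23+8+6+22 = 63
Corby → Cedar → Thorn → Easton → Grove → Elm: 4+27+18+14+6 = 69
Corby → Cedar → Thorn → Easton → Elm → Grove: 4+27+18+8+6 = 63
Corby → Cedar → Thorn → Grove → Easton → Elm: 4+27+22+14+8 = 75
Corby → Cedar → Thorn → Grove → Elm → Easton: 4+27+22+6+8 = 67
Corby → Cedar → Thorn → Elm → Easton → Grove: 4+27+26+8+14 = 79
Corby → Cedar → Thorn → Elm → Grove → Easton: 4+27+26+6+14 = 77
Corby → Cedar → Grove → Easton → Thorn → Elm: 4+9+14+18+26 = 71
Corby → Cedar → Grove → Easton → Elm → Thorn: 4+9+14+8+26 = 61
… (106 more)
Corby → Cedar → Grove → Elm → Easton → Thorn: 4+9+6+8+18 = 45  ← best
The minimum is 45.
One shortest path: Corby → Cedar → Grove → Elm → Easton → Thorn.

Shortest open route: 45 km.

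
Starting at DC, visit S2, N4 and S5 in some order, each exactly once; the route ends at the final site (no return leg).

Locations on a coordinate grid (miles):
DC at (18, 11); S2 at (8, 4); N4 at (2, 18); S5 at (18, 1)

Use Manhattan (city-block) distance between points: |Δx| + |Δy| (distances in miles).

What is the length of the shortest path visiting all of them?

There are 3! = 6 possible orderings.
DC→S2→N4→S5: 17+20+33 = 70
DC→S2→S5→N4: 17+13+33 = 63
DC→N4→S2→S5: 23+20+13 = 56
DC→N4→S5→S2: 23+33+13 = 69
DC→S5→S2→N4: 10+13+20 = 43
DC→S5→N4→S2: 10+33+20 = 63
The minimum is 43.
One shortest path: DC → S5 → S2 → N4.

Minimum one-way distance = 43 miles.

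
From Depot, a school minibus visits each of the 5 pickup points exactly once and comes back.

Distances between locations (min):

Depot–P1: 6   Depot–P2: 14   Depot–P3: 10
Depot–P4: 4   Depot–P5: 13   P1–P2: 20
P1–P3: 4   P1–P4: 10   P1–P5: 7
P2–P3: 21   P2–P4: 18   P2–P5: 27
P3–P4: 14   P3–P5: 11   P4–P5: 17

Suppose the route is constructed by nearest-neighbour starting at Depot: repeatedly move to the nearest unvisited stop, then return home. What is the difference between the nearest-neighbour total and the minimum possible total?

Depot: P4=4, P1=6, P3=10, P5=13, P2=14 ⇒ P4
P4: P1=10, P3=14, P5=17, P2=18 ⇒ P1
P1: P3=4, P5=7, P2=20 ⇒ P3
P3: P5=11, P2=21 ⇒ P5
P5: P2=27 ⇒ P2
NN route Depot → P4 → P1 → P3 → P5 → P2 → Depot costs 70.
Optimal: Depot → P1 → P5 → P3 → P2 → P4 → Depot costs 67 (by enumerating all 60 distinct tours).
Excess = 70 − 67 = 3.

3 min longer than the optimal tour.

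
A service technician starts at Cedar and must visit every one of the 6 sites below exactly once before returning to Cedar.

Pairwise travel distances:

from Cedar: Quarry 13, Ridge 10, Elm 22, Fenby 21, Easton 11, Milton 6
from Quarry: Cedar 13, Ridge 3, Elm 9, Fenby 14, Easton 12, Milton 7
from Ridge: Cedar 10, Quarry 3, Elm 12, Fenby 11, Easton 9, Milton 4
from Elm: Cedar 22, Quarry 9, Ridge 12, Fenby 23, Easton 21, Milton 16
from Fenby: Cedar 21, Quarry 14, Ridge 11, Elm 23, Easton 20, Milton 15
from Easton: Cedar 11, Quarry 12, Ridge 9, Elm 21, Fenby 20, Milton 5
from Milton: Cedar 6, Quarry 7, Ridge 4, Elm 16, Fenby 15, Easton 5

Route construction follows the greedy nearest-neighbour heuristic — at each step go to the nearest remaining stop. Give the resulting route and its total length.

Nearest-neighbour total = 84; route Cedar → Milton → Ridge → Quarry → Elm → Easton → Fenby → Cedar.

Cedar → [Milton:6 / Ridge:10 / Easton:11 / Quarry:13 / Fenby:21 / Elm:22] → Milton (6)
Milton → [Ridge:4 / Easton:5 / Quarry:7 / Fenby:15 / Elm:16] → Ridge (4)
Ridge → [Quarry:3 / Easton:9 / Fenby:11 / Elm:12] → Quarry (3)
Quarry → [Elm:9 / Easton:12 / Fenby:14] → Elm (9)
Elm → [Easton:21 / Fenby:23] → Easton (21)
Easton → [Fenby:20] → Fenby (20)
Return Fenby→Cedar: 21.
Total = 6 + 4 + 3 + 9 + 21 + 20 + 21 = 84.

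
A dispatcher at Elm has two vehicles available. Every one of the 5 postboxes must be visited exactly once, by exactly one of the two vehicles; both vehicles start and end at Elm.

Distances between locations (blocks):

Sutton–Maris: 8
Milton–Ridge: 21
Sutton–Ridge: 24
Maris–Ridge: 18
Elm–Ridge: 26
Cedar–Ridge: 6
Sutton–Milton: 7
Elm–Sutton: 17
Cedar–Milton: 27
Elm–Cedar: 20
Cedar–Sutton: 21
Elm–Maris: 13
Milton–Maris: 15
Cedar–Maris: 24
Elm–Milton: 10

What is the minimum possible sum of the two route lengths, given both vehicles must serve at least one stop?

Check every non-empty split of the stops between the two vehicles; for each half take its own optimal tour:
  {Cedar} + {Sutton, Milton, Maris, Ridge}: 40 + 69 = 109
  {Sutton} + {Cedar, Milton, Maris, Ridge}: 34 + 69 = 103
  {Cedar, Sutton} + {Milton, Maris, Ridge}: 58 + 62 = 120
  {Milton} + {Cedar, Sutton, Maris, Ridge}: 20 + 69 = 89
  {Cedar, Milton} + {Sutton, Maris, Ridge}: 57 + 69 = 126
  {Sutton, Milton} + {Cedar, Maris, Ridge}: 34 + 57 = 91
  … (15 splits in total)
Best: vehicle 1 Elm → Milton → Elm = 20; vehicle 2 Elm → Cedar → Ridge → Maris → Sutton → Elm = 69; combined 89.

Minimum combined distance: 89 blocks.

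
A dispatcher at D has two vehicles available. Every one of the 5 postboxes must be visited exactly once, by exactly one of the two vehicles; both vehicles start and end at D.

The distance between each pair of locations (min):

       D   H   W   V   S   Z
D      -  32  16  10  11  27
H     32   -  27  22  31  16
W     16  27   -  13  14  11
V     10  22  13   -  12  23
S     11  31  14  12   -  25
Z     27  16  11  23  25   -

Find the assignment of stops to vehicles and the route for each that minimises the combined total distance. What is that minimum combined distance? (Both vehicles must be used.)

There are 2^4 − 1 = 15 ways to divide the 5 stops into two non-empty groups. For each, the best each vehicle can do is its own shortest tour through its group:
  {H} + {W, V, S, Z}: 64 + 69 = 133
  {W} + {H, V, S, Z}: 32 + 84 = 116
  {H, W} + {V, S, Z}: 75 + 69 = 144
  {V} + {H, W, S, Z}: 20 + 84 = 104
  {H, V} + {W, S, Z}: 64 + 63 = 127
  {W, V} + {H, S, Z}: 39 + 84 = 123
  … (15 splits in total)
  {S} + {H, W, V, Z}: 22 + 75 = 97  ← best
Best: vehicle 1 D → S → D = 22; vehicle 2 D → W → Z → H → V → D = 75; combined 97.

Minimum combined distance: 97 min.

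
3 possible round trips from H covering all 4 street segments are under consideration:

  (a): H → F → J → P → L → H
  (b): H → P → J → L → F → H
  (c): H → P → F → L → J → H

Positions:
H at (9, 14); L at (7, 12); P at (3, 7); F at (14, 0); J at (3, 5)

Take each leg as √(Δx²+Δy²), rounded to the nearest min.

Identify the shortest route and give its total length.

38 min — (a) is the shortest.

(a): 15 + 12 + 2 + 6 + 3 = 38
(b): 9 + 2 + 8 + 14 + 15 = 48
(c): 9 + 13 + 14 + 8 + 11 = 55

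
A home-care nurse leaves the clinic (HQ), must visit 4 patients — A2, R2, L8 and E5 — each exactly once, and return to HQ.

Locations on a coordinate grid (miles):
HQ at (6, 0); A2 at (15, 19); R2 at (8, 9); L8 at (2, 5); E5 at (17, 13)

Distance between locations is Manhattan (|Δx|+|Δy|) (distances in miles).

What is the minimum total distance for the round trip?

There are 12 distinct closed tours to check (reversals are equivalent).
HQ→A2→R2→L8→E5→HQ: 28+17+10+23+24 = 102
HQ→A2→R2→E5→L8→HQ: 28+17+13+23+9 = 90
HQ→A2→L8→R2→E5→HQ: 28+27+10+13+24 = 102
HQ→A2→L8→E5→R2→HQ: 28+27+23+13+11 = 102
HQ→A2→E5→R2→L8→HQ: 28+8+13+10+9 = 68
HQ→A2→E5→L8→R2→HQ: 28+8+23+10+11 = 80
HQ→R2→A2→L8→E5→HQ: 11+17+27+23+24 = 102
HQ→R2→A2→E5→L8→HQ: 11+17+8+23+9 = 68
HQ→R2→L8→A2→E5→HQ: 11+10+27+8+24 = 80
HQ→R2→E5→A2→L8→HQ: 11+13+8+27+9 = 68
HQ→L8→A2→R2→E5→HQ: 9+27+17+13+24 = 90
HQ→L8→R2→A2→E5→HQ: 9+10+17+8+24 = 68
The minimum is 68.
One optimal route: HQ → A2 → E5 → R2 → L8 → HQ (or its reverse).

68 miles — the shortest possible round trip.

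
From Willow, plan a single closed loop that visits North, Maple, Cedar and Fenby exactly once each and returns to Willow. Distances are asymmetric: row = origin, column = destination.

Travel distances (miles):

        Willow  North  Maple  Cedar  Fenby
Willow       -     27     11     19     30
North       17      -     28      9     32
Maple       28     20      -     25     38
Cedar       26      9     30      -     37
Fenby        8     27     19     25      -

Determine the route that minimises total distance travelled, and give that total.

Willow-North-Maple-Cedar-Fenby-Willow: 27+28+25+37+8 = 125
Willow-North-Maple-Fenby-Cedar-Willow: 27+28+38+25+26 = 144
Willow-North-Cedar-Maple-Fenby-Willow: 27+9+30+38+8 = 112
Willow-North-Cedar-Fenby-Maple-Willow: 27+9+37+19+28 = 120
Willow-North-Fenby-Maple-Cedar-Willow: 27+32+19+25+26 = 129
Willow-North-Fenby-Cedar-Maple-Willow: 27+32+25+30+28 = 142
Willow-Maple-North-Cedar-Fenby-Willow: 11+20+9+37+8 = 85
Willow-Maple-North-Fenby-Cedar-Willow: 11+20+32+25+26 = 114
Willow-Maple-Cedar-North-Fenby-Willow: 11+25+9+32+8 = 85
Willow-Maple-Cedar-Fenby-North-Willow: 11+25+37+27+17 = 117
Willow-Maple-Fenby-North-Cedar-Willow: 11+38+27+9+26 = 111
Willow-Maple-Fenby-Cedar-North-Willow: 11+38+25+9+17 = 100
Willow-Cedar-North-Maple-Fenby-Willow: 19+9+28+38+8 = 102
Willow-Cedar-North-Fenby-Maple-Willow: 19+9+32+19+28 = 107
… (10 more)
The minimum is 85.
One optimal route: Willow → Maple → North → Cedar → Fenby → Willow.

85 miles — the shortest possible round trip.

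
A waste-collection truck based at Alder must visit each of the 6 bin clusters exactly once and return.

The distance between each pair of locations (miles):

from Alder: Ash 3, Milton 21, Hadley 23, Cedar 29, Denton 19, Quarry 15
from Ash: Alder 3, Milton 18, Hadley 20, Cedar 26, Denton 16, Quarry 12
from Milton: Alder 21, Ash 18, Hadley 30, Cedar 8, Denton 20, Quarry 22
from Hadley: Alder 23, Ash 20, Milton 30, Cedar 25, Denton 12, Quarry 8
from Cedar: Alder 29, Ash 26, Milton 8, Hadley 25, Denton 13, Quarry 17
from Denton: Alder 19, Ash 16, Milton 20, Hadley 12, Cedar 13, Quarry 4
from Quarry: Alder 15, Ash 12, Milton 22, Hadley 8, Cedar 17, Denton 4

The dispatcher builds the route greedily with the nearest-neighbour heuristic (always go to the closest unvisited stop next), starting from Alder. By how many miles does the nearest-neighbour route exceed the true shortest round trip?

From Alder: Ash=3, Quarry=15, Denton=19, Milton=21, Hadley=23, Cedar=29 → choose Ash (3).
From Ash: Quarry=12, Denton=16, Milton=18, Hadley=20, Cedar=26 → choose Quarry (12).
From Quarry: Denton=4, Hadley=8, Cedar=17, Milton=22 → choose Denton (4).
From Denton: Hadley=12, Cedar=13, Milton=20 → choose Hadley (12).
From Hadley: Cedar=25, Milton=30 → choose Cedar (25).
From Cedar: Milton=8 → choose Milton (8).
NN route Alder → Ash → Quarry → Denton → Hadley → Cedar → Milton → Alder costs 85.
Optimal: Alder → Ash → Milton → Cedar → Denton → Hadley → Quarry → Alder costs 77 (by enumerating all 360 distinct tours).
Excess = 85 − 77 = 8.

Excess over optimum: 8 miles.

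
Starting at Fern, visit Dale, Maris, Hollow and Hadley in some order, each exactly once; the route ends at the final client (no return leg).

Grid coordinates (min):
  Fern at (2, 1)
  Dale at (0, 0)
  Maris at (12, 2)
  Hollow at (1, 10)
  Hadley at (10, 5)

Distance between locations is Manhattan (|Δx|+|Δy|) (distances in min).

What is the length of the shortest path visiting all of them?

Minimum one-way distance = 33 min.

There are 4! = 24 possible orderings.
Fern - Dale - Maris - Hollow - Hadley: 3+14+19+14 = 50
Fern - Dale - Maris - Hadley - Hollow: 3+14+5+14 = 36
Fern - Dale - Hollow - Maris - Hadley: 3+11+19+5 = 38
Fern - Dale - Hollow - Hadley - Maris: 3+11+14+5 = 33
Fern - Dale - Hadley - Maris - Hollow: 3+15+5+19 = 42
Fern - Dale - Hadley - Hollow - Maris: 3+15+14+19 = 51
Fern - Maris - Dale - Hollow - Hadley: 11+14+11+14 = 50
Fern - Maris - Dale - Hadley - Hollow: 11+14+15+14 = 54
Fern - Maris - Hollow - Dale - Hadley: 11+19+11+15 = 56
Fern - Maris - Hollow - Hadley - Dale: 11+19+14+15 = 59
Fern - Maris - Hadley - Dale - Hollow: 11+5+15+11 = 42
Fern - Maris - Hadley - Hollow - Dale: 11+5+14+11 = 41
Fern - Hollow - Dale - Maris - Hadley: 10+11+14+5 = 40
Fern - Hollow - Dale - Hadley - Maris: 10+11+15+5 = 41
… (10 more)
The minimum is 33.
One shortest path: Fern → Dale → Hollow → Hadley → Maris.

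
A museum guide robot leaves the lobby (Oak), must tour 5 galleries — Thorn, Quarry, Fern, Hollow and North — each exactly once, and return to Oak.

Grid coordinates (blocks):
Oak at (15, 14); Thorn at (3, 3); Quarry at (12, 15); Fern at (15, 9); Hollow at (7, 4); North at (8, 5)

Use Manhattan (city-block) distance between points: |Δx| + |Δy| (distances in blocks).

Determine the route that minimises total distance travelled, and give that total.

Shortest round trip = 48 blocks.

Oak → Thorn → Quarry → Fern → Hollow → North → Oak: 23+21+9+13+2+16 = 84
Oak → Thorn → Quarry → Fern → North → Hollow → Oak: 23+21+9+11+2+18 = 84
Oak → Thorn → Quarry → Hollow → Fern → North → Oak: 23+21+16+13+11+16 = 100
Oak → Thorn → Quarry → Hollow → North → Fern → Oak: 23+21+16+2+11+5 = 78
Oak → Thorn → Quarry → North → Fern → Hollow → Oak: 23+21+14+11+13+18 = 100
Oak → Thorn → Quarry → North → Hollow → Fern → Oak: 23+21+14+2+13+5 = 78
Oak → Thorn → Fern → Quarry → Hollow → North → Oak: 23+18+9+16+2+16 = 84
Oak → Thorn → Fern → Quarry → North → Hollow → Oak: 23+18+9+14+2+18 = 84
Oak → Thorn → Fern → Hollow → Quarry → North → Oak: 23+18+13+16+14+16 = 100
Oak → Thorn → Fern → Hollow → North → Quarry → Oak: 23+18+13+2+14+4 = 74
Oak → Thorn → Fern → North → Quarry → Hollow → Oak: 23+18+11+14+16+18 = 100
Oak → Thorn → Fern → North → Hollow → Quarry → Oak: 23+18+11+2+16+4 = 74
Oak → Thorn → Hollow → Quarry → Fern → North → Oak: 23+5+16+9+11+16 = 80
Oak → Thorn → Hollow → Quarry → North → Fern → Oak: 23+5+16+14+11+5 = 74
… (46 more)
Oak → Quarry → Thorn → Hollow → North → Fern → Oak: 4+21+5+2+11+5 = 48  ← best
The minimum is 48.
One optimal route: Oak → Quarry → Thorn → Hollow → North → Fern → Oak (or its reverse).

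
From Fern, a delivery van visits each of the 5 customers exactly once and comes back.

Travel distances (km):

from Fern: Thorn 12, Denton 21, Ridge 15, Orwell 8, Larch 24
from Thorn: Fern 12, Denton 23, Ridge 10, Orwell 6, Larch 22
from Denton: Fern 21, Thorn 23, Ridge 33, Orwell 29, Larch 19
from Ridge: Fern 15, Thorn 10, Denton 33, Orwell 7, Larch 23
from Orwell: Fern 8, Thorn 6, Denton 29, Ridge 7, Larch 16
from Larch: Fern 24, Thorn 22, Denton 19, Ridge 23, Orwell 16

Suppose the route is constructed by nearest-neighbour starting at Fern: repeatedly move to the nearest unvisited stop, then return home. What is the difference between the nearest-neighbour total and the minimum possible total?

2 km longer than the optimal tour.

Fern: Orwell=8, Thorn=12, Ridge=15, Denton=21, Larch=24 ⇒ Orwell
Orwell: Thorn=6, Ridge=7, Larch=16, Denton=29 ⇒ Thorn
Thorn: Ridge=10, Larch=22, Denton=23 ⇒ Ridge
Ridge: Larch=23, Denton=33 ⇒ Larch
Larch: Denton=19 ⇒ Denton
NN route Fern → Orwell → Thorn → Ridge → Larch → Denton → Fern costs 87.
Optimal: Fern → Thorn → Ridge → Orwell → Larch → Denton → Fern costs 85 (by enumerating all 60 distinct tours).
Excess = 87 − 85 = 2.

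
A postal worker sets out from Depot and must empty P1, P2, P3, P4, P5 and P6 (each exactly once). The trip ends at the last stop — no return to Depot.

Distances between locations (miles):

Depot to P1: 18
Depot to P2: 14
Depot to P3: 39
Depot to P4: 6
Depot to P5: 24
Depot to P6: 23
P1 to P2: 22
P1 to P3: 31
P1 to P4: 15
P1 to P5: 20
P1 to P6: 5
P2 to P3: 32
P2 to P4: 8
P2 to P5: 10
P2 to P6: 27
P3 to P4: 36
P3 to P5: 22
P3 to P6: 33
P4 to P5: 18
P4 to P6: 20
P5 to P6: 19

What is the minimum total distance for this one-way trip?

There are 6! = 720 possible orderings.
Depot→P1→P2→P3→P4→P5→P6: 18+22+32+36+18+19 = 145
Depot→P1→P2→P3→P4→P6→P5: 18+22+32+36+20+19 = 147
Depot→P1→P2→P3→P5→P4→P6: 18+22+32+22+18+20 = 132
Depot→P1→P2→P3→P5→P6→P4: 18+22+32+22+19+20 = 133
Depot→P1→P2→P3→P6→P4→P5: 18+22+32+33+20+18 = 143
Depot→P1→P2→P3→P6→P5→P4: 18+22+32+33+19+18 = 142
Depot→P1→P2→P4→P3→P5→P6: 18+22+8+36+22+19 = 125
Depot→P1→P2→P4→P3→P6→P5: 18+22+8+36+33+19 = 136
… (712 more)
Depot→P4→P2→P5→P6→P1→P3: 6+8+10+19+5+31 = 79  ← best
The minimum is 79.
One shortest path: Depot → P4 → P2 → P5 → P6 → P1 → P3.

79 miles — the minimum one-way total.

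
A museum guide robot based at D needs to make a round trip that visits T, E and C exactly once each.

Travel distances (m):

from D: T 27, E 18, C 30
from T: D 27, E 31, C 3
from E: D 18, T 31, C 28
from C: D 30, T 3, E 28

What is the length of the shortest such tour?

Minimum total distance: 76 m.

With 3 stops there are 3!/2 = 3 distinct round trips (a route and its reverse cost the same).
D-T-E-C-D: 27+31+28+30 = 116
D-T-C-E-D: 27+3+28+18 = 76
D-E-T-C-D: 18+31+3+30 = 82
The minimum is 76.
One optimal route: D → T → C → E → D (or its reverse).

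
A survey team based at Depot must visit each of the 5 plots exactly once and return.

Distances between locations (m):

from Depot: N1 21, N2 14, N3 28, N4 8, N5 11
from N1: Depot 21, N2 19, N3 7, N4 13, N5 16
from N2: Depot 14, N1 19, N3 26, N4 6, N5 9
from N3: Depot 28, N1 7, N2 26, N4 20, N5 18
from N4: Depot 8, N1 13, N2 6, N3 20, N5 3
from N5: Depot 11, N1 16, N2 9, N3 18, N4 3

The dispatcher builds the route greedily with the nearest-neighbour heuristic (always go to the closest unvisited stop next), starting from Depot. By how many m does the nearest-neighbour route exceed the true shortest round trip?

Excess over optimum: 5 m.

From Depot: N4=8, N5=11, N2=14, N1=21, N3=28 → choose N4 (8).
From N4: N5=3, N2=6, N1=13, N3=20 → choose N5 (3).
From N5: N2=9, N1=16, N3=18 → choose N2 (9).
From N2: N1=19, N3=26 → choose N1 (19).
From N1: N3=7 → choose N3 (7).
NN route Depot → N4 → N5 → N2 → N1 → N3 → Depot costs 74.
Optimal: Depot → N1 → N3 → N5 → N2 → N4 → Depot costs 69 (by enumerating all 60 distinct tours).
Excess = 74 − 69 = 5.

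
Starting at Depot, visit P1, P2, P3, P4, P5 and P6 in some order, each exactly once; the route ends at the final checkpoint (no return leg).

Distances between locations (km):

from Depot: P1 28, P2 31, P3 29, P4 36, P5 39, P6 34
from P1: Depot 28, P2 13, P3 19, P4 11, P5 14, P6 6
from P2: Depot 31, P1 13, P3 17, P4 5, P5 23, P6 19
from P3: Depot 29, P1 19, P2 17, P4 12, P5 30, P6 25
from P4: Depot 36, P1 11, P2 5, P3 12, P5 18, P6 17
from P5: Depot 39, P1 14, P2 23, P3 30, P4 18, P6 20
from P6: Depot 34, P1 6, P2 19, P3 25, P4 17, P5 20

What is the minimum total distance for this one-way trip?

Shortest open route: 85 km.

There are 6! = 720 possible orderings.
Depot→P1→P2→P3→P4→P5→P6: 28+13+17+12+18+20 = 108
Depot→P1→P2→P3→P4→P6→P5: 28+13+17+12+17+20 = 107
Depot→P1→P2→P3→P5→P4→P6: 28+13+17+30+18+17 = 123
Depot→P1→P2→P3→P5→P6→P4: 28+13+17+30+20+17 = 125
Depot→P1→P2→P3→P6→P4→P5: 28+13+17+25+17+18 = 118
Depot→P1→P2→P3→P6→P5→P4: 28+13+17+25+20+18 = 121
Depot→P1→P2→P4→P3→P5→P6: 28+13+5+12+30+20 = 108
Depot→P1→P2→P4→P3→P6→P5: 28+13+5+12+25+20 = 103
… (712 more)
Depot→P3→P4→P2→P1→P6→P5: 29+12+5+13+6+20 = 85  ← best
The minimum is 85.
One shortest path: Depot → P3 → P4 → P2 → P1 → P6 → P5.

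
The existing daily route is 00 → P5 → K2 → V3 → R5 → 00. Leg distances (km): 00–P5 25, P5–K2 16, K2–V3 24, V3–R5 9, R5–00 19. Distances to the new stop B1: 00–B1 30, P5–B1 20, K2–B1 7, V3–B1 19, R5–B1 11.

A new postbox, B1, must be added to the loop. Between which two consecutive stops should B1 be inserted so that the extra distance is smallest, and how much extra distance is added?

Minimum extra distance: 2 km, inserting B1 between K2 and V3.

Insertion cost between consecutive stops i–j is d(i,B1) + d(B1,j) − d(i,j):
  between 00 and P5: 30 + 20 − 25 = 25
  between P5 and K2: 20 + 7 − 16 = 11
  between K2 and V3: 7 + 19 − 24 = 2
  between V3 and R5: 19 + 11 − 9 = 21
  between R5 and 00: 11 + 30 − 19 = 22
Cheapest insertion is between K2 and V3, adding 2.
New total = 93 + 2 = 95.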